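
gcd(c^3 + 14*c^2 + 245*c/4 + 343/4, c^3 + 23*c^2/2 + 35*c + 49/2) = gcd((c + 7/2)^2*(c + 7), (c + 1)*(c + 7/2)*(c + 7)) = c^2 + 21*c/2 + 49/2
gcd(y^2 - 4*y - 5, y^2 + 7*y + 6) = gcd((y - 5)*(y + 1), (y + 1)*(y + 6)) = y + 1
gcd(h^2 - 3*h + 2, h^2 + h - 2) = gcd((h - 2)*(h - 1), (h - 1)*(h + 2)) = h - 1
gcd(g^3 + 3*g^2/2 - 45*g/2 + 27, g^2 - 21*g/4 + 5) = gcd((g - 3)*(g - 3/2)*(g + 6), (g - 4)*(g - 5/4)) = 1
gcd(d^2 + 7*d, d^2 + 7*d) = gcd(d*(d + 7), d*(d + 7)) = d^2 + 7*d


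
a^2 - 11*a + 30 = (a - 6)*(a - 5)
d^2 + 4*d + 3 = (d + 1)*(d + 3)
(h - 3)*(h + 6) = h^2 + 3*h - 18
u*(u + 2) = u^2 + 2*u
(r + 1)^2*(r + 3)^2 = r^4 + 8*r^3 + 22*r^2 + 24*r + 9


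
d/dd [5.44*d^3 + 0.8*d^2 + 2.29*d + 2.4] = 16.32*d^2 + 1.6*d + 2.29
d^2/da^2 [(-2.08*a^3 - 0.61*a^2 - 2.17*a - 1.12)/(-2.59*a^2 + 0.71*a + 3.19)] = (-1.77635683940025e-15*a^4 + 67.824004*a^3 + 103.58367*a^2 + 222.212862*a + 22.221464)/(17.373979*a^6 - 14.288253*a^5 - 60.27966*a^4 + 34.838635*a^3 + 74.24406*a^2 - 21.675093*a - 32.461759)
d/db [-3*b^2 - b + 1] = -6*b - 1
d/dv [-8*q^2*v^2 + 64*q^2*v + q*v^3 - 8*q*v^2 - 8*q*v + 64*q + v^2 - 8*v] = -16*q^2*v + 64*q^2 + 3*q*v^2 - 16*q*v - 8*q + 2*v - 8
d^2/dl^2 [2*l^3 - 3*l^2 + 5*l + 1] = 12*l - 6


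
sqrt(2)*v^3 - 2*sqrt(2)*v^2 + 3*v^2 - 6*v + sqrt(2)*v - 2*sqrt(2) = (v - 2)*(v + sqrt(2))*(sqrt(2)*v + 1)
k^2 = k^2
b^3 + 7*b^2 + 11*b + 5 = (b + 1)^2*(b + 5)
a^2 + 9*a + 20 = (a + 4)*(a + 5)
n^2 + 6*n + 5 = (n + 1)*(n + 5)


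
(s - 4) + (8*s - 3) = 9*s - 7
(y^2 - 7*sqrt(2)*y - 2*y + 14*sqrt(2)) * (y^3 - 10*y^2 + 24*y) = y^5 - 12*y^4 - 7*sqrt(2)*y^4 + 44*y^3 + 84*sqrt(2)*y^3 - 308*sqrt(2)*y^2 - 48*y^2 + 336*sqrt(2)*y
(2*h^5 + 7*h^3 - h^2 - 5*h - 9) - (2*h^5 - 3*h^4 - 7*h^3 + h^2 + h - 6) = 3*h^4 + 14*h^3 - 2*h^2 - 6*h - 3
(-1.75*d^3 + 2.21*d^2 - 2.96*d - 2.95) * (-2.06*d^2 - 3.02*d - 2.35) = 3.605*d^5 + 0.7324*d^4 + 3.5359*d^3 + 9.8227*d^2 + 15.865*d + 6.9325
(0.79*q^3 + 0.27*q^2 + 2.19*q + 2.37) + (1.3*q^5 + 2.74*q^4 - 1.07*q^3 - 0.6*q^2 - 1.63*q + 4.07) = 1.3*q^5 + 2.74*q^4 - 0.28*q^3 - 0.33*q^2 + 0.56*q + 6.44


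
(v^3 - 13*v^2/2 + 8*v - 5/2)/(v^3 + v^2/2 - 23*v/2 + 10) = (2*v^2 - 11*v + 5)/(2*v^2 + 3*v - 20)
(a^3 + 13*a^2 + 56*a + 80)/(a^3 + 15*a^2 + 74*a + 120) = (a + 4)/(a + 6)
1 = 1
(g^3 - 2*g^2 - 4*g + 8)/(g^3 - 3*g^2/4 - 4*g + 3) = 4*(g - 2)/(4*g - 3)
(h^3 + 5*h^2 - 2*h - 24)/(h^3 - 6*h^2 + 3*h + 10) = (h^2 + 7*h + 12)/(h^2 - 4*h - 5)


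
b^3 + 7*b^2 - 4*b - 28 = (b - 2)*(b + 2)*(b + 7)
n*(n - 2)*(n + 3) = n^3 + n^2 - 6*n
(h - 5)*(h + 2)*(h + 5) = h^3 + 2*h^2 - 25*h - 50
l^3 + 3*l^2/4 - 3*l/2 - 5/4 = (l - 5/4)*(l + 1)^2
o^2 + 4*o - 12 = (o - 2)*(o + 6)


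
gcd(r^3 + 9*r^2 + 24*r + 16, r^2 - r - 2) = r + 1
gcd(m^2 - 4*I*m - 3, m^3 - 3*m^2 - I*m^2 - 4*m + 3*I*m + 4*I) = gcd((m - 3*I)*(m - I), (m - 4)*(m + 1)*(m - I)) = m - I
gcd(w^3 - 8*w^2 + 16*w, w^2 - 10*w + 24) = w - 4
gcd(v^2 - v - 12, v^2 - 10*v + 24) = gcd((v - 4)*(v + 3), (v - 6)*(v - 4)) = v - 4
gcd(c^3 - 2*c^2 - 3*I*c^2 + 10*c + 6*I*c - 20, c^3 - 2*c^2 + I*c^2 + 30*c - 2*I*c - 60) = c^2 + c*(-2 - 5*I) + 10*I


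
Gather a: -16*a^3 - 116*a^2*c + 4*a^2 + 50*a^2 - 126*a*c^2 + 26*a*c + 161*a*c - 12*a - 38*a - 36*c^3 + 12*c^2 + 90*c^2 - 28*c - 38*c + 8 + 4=-16*a^3 + a^2*(54 - 116*c) + a*(-126*c^2 + 187*c - 50) - 36*c^3 + 102*c^2 - 66*c + 12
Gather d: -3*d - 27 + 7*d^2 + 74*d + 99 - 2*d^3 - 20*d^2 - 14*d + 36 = -2*d^3 - 13*d^2 + 57*d + 108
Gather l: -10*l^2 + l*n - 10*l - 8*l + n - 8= -10*l^2 + l*(n - 18) + n - 8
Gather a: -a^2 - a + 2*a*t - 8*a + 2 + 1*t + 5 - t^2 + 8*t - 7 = -a^2 + a*(2*t - 9) - t^2 + 9*t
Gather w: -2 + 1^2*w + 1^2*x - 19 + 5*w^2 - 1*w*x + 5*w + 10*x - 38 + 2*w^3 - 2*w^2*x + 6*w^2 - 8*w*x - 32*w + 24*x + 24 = 2*w^3 + w^2*(11 - 2*x) + w*(-9*x - 26) + 35*x - 35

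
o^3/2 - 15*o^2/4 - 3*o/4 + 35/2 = (o/2 + 1)*(o - 7)*(o - 5/2)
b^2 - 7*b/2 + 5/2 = (b - 5/2)*(b - 1)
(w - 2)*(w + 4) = w^2 + 2*w - 8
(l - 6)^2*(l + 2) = l^3 - 10*l^2 + 12*l + 72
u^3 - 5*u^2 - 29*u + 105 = (u - 7)*(u - 3)*(u + 5)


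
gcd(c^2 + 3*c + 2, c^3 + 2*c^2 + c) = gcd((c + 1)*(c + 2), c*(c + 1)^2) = c + 1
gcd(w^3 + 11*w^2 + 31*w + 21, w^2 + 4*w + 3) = w^2 + 4*w + 3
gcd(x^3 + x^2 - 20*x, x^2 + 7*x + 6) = 1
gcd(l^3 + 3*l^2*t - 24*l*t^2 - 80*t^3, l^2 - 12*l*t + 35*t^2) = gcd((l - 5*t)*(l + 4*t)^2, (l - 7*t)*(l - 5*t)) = -l + 5*t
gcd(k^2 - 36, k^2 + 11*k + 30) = k + 6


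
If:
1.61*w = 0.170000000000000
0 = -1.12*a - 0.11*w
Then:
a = -0.01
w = 0.11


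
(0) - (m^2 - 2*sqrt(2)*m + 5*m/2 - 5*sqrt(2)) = -m^2 - 5*m/2 + 2*sqrt(2)*m + 5*sqrt(2)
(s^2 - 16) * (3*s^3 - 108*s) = 3*s^5 - 156*s^3 + 1728*s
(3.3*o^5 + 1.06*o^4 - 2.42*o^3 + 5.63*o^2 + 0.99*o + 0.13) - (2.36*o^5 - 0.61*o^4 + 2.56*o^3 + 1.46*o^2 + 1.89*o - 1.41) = 0.94*o^5 + 1.67*o^4 - 4.98*o^3 + 4.17*o^2 - 0.9*o + 1.54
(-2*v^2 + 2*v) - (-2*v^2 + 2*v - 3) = 3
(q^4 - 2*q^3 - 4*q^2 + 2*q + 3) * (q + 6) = q^5 + 4*q^4 - 16*q^3 - 22*q^2 + 15*q + 18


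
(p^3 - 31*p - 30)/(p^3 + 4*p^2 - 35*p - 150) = (p + 1)/(p + 5)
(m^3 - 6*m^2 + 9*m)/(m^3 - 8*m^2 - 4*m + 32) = m*(m^2 - 6*m + 9)/(m^3 - 8*m^2 - 4*m + 32)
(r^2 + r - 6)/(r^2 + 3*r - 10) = (r + 3)/(r + 5)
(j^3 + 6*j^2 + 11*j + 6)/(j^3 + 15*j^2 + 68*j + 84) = (j^2 + 4*j + 3)/(j^2 + 13*j + 42)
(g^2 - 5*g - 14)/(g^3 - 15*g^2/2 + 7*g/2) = 2*(g + 2)/(g*(2*g - 1))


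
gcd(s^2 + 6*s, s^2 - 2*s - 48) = s + 6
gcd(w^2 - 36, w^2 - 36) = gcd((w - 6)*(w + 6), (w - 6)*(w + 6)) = w^2 - 36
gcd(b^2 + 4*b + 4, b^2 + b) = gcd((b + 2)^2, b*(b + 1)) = 1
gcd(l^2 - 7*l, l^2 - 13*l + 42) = l - 7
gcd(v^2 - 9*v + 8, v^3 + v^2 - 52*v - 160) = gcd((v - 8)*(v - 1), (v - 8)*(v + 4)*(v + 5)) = v - 8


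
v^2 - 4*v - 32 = (v - 8)*(v + 4)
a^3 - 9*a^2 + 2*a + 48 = (a - 8)*(a - 3)*(a + 2)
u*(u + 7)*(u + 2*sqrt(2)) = u^3 + 2*sqrt(2)*u^2 + 7*u^2 + 14*sqrt(2)*u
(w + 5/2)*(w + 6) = w^2 + 17*w/2 + 15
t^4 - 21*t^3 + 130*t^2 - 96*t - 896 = (t - 8)^2*(t - 7)*(t + 2)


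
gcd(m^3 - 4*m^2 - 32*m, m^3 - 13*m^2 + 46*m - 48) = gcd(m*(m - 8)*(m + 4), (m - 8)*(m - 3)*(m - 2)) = m - 8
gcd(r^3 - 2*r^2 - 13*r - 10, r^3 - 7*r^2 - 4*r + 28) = r + 2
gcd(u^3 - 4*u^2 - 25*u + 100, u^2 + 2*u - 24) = u - 4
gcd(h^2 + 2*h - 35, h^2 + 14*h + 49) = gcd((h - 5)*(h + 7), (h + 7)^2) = h + 7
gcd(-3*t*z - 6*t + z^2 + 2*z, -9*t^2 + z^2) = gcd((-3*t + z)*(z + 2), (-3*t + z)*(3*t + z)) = -3*t + z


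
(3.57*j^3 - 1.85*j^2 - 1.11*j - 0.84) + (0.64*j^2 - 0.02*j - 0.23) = 3.57*j^3 - 1.21*j^2 - 1.13*j - 1.07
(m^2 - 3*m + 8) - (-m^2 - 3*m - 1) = 2*m^2 + 9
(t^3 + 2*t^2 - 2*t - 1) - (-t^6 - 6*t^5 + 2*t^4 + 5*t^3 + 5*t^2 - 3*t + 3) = t^6 + 6*t^5 - 2*t^4 - 4*t^3 - 3*t^2 + t - 4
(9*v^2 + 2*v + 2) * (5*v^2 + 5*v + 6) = 45*v^4 + 55*v^3 + 74*v^2 + 22*v + 12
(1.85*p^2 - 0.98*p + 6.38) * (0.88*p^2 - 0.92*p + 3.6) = 1.628*p^4 - 2.5644*p^3 + 13.176*p^2 - 9.3976*p + 22.968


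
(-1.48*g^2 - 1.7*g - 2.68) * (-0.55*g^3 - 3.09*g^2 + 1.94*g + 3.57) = 0.814*g^5 + 5.5082*g^4 + 3.8558*g^3 - 0.3004*g^2 - 11.2682*g - 9.5676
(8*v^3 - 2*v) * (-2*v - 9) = -16*v^4 - 72*v^3 + 4*v^2 + 18*v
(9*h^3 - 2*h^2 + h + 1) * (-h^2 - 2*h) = -9*h^5 - 16*h^4 + 3*h^3 - 3*h^2 - 2*h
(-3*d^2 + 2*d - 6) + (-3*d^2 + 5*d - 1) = -6*d^2 + 7*d - 7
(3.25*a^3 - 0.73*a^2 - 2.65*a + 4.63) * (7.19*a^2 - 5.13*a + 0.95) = 23.3675*a^5 - 21.9212*a^4 - 12.2211*a^3 + 46.1907*a^2 - 26.2694*a + 4.3985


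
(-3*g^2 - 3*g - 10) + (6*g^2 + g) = 3*g^2 - 2*g - 10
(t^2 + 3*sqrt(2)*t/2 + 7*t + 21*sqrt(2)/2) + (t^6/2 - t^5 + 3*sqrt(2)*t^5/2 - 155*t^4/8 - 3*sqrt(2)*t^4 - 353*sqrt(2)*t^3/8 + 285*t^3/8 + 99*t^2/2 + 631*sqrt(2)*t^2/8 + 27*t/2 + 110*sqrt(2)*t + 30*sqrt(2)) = t^6/2 - t^5 + 3*sqrt(2)*t^5/2 - 155*t^4/8 - 3*sqrt(2)*t^4 - 353*sqrt(2)*t^3/8 + 285*t^3/8 + 101*t^2/2 + 631*sqrt(2)*t^2/8 + 41*t/2 + 223*sqrt(2)*t/2 + 81*sqrt(2)/2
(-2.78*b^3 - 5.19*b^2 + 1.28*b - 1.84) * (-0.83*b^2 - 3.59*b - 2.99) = 2.3074*b^5 + 14.2879*b^4 + 25.8819*b^3 + 12.4501*b^2 + 2.7784*b + 5.5016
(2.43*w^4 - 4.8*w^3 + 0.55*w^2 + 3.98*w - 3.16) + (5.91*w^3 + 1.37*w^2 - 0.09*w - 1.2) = 2.43*w^4 + 1.11*w^3 + 1.92*w^2 + 3.89*w - 4.36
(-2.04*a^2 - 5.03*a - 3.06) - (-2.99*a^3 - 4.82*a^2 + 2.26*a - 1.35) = 2.99*a^3 + 2.78*a^2 - 7.29*a - 1.71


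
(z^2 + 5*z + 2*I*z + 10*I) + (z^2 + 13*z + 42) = 2*z^2 + 18*z + 2*I*z + 42 + 10*I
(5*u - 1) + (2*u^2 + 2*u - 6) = 2*u^2 + 7*u - 7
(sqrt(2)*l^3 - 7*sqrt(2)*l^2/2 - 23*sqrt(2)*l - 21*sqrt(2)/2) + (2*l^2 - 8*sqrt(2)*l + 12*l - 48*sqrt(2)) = sqrt(2)*l^3 - 7*sqrt(2)*l^2/2 + 2*l^2 - 31*sqrt(2)*l + 12*l - 117*sqrt(2)/2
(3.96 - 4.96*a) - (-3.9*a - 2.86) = 6.82 - 1.06*a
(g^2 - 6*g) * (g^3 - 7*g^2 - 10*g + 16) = g^5 - 13*g^4 + 32*g^3 + 76*g^2 - 96*g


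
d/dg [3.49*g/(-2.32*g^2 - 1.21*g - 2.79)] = (8.0968*g^2 + 4.2229*g + 9.7371)*(-2.32*g^2 + g*(4.64*g + 1.21) - 1.21*g - 2.79)/(2.32*g^2 + 1.21*g + 2.79)^3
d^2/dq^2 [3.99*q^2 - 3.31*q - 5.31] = 7.98000000000000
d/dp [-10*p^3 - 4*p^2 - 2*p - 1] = -30*p^2 - 8*p - 2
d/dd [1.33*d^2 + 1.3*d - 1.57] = 2.66*d + 1.3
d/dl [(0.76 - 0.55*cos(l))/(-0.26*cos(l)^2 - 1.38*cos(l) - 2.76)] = (0.143*cos(l)^2 - 0.3952*cos(l) - 2.5668)*sin(l)/(0.0676*cos(l)^4 + 0.7176*cos(l)^3 + 3.3396*cos(l)^2 + 7.6176*cos(l) + 7.6176)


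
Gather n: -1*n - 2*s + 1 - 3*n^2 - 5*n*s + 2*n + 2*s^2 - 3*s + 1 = -3*n^2 + n*(1 - 5*s) + 2*s^2 - 5*s + 2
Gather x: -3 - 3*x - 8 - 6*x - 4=-9*x - 15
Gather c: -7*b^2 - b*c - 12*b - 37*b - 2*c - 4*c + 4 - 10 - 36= -7*b^2 - 49*b + c*(-b - 6) - 42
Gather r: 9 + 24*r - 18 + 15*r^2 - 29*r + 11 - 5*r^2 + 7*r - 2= 10*r^2 + 2*r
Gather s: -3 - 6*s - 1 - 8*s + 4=-14*s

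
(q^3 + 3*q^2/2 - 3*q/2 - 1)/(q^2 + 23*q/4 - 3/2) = 2*(2*q^3 + 3*q^2 - 3*q - 2)/(4*q^2 + 23*q - 6)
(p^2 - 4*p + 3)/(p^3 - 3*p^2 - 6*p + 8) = (p - 3)/(p^2 - 2*p - 8)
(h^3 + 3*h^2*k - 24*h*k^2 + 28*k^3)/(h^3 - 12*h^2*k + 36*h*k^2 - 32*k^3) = (h + 7*k)/(h - 8*k)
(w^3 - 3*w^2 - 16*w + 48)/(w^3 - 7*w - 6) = (w^2 - 16)/(w^2 + 3*w + 2)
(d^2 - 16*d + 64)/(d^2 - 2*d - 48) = (d - 8)/(d + 6)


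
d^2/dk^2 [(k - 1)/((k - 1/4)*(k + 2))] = 8*(16*k^3 - 48*k^2 - 60*k - 43)/(64*k^6 + 336*k^5 + 492*k^4 + 7*k^3 - 246*k^2 + 84*k - 8)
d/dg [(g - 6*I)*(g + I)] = 2*g - 5*I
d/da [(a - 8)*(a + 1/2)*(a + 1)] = 3*a^2 - 13*a - 23/2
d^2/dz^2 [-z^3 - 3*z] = -6*z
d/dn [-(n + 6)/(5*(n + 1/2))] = 22/(5*(4*n^2 + 4*n + 1))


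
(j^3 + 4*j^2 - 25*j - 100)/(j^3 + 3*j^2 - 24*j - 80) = (j + 5)/(j + 4)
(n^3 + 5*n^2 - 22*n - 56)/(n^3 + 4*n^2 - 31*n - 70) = (n - 4)/(n - 5)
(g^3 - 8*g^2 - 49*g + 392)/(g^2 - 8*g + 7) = (g^2 - g - 56)/(g - 1)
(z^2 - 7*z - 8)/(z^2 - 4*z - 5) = (z - 8)/(z - 5)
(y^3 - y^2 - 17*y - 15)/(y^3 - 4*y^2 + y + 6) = (y^2 - 2*y - 15)/(y^2 - 5*y + 6)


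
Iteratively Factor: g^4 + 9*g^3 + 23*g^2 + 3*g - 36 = (g - 1)*(g^3 + 10*g^2 + 33*g + 36) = (g - 1)*(g + 3)*(g^2 + 7*g + 12) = (g - 1)*(g + 3)*(g + 4)*(g + 3)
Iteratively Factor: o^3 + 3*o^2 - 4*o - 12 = (o + 2)*(o^2 + o - 6) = (o - 2)*(o + 2)*(o + 3)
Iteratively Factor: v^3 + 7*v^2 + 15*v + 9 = (v + 3)*(v^2 + 4*v + 3) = (v + 3)^2*(v + 1)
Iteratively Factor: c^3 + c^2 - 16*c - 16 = (c - 4)*(c^2 + 5*c + 4) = (c - 4)*(c + 1)*(c + 4)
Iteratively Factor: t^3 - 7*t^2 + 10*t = (t - 5)*(t^2 - 2*t) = (t - 5)*(t - 2)*(t)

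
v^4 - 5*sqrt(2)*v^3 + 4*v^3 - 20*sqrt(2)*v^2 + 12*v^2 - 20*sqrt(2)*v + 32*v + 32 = (v + 2)^2*(v - 4*sqrt(2))*(v - sqrt(2))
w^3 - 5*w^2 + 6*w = w*(w - 3)*(w - 2)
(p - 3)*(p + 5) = p^2 + 2*p - 15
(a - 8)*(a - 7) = a^2 - 15*a + 56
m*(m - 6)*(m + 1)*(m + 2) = m^4 - 3*m^3 - 16*m^2 - 12*m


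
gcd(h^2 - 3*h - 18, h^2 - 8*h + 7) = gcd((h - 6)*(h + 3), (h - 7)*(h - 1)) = 1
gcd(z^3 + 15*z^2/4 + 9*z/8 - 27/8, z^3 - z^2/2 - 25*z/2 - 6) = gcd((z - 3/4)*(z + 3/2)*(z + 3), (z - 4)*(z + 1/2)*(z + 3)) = z + 3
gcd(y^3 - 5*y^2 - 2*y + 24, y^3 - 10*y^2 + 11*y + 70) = y + 2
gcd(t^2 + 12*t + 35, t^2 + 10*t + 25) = t + 5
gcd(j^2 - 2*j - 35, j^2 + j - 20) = j + 5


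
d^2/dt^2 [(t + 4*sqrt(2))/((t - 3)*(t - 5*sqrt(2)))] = 2*(-(t - 3)^2*(t - 5*sqrt(2)) + (t - 3)^2*(t + 4*sqrt(2)) - (t - 3)*(t - 5*sqrt(2))^2 + (t - 3)*(t - 5*sqrt(2))*(t + 4*sqrt(2)) + (t - 5*sqrt(2))^2*(t + 4*sqrt(2)))/((t - 3)^3*(t - 5*sqrt(2))^3)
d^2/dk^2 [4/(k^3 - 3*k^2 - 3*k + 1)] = 24*((1 - k)*(k^3 - 3*k^2 - 3*k + 1) + 3*(-k^2 + 2*k + 1)^2)/(k^3 - 3*k^2 - 3*k + 1)^3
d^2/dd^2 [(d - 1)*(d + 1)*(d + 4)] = 6*d + 8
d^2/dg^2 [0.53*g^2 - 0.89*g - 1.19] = 1.06000000000000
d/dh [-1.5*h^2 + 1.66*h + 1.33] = 1.66 - 3.0*h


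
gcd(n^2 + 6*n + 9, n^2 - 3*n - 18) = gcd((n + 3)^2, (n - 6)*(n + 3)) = n + 3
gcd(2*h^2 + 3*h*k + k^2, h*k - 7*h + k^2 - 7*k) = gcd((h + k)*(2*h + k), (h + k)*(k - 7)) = h + k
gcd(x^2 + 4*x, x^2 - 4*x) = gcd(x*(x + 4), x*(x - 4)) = x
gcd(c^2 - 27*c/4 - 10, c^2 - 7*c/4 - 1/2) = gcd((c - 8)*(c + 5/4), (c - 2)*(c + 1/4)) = 1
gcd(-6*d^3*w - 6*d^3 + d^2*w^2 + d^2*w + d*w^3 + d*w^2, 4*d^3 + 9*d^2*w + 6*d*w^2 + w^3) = 1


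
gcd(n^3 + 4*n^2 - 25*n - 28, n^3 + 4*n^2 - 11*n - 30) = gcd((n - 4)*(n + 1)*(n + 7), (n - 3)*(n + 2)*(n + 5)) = 1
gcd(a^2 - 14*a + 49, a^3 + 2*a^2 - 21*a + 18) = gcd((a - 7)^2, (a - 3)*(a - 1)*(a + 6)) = 1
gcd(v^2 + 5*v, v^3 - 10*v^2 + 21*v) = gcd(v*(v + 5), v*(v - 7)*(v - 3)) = v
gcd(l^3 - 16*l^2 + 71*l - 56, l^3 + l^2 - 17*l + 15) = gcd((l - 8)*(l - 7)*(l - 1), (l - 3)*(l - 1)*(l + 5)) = l - 1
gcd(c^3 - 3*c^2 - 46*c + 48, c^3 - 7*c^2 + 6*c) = c - 1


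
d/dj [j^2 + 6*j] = 2*j + 6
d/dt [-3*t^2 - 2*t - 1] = -6*t - 2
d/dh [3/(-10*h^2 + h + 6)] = 3*(20*h - 1)/(-10*h^2 + h + 6)^2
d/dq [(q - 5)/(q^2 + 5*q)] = (-q^2 + 10*q + 25)/(q^2*(q^2 + 10*q + 25))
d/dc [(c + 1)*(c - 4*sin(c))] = c - (c + 1)*(4*cos(c) - 1) - 4*sin(c)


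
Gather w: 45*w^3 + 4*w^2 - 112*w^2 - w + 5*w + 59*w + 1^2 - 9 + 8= 45*w^3 - 108*w^2 + 63*w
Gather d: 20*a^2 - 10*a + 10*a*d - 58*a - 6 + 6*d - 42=20*a^2 - 68*a + d*(10*a + 6) - 48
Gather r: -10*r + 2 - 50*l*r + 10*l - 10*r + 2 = 10*l + r*(-50*l - 20) + 4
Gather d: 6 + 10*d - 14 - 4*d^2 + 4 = -4*d^2 + 10*d - 4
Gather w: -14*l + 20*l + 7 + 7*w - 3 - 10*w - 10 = 6*l - 3*w - 6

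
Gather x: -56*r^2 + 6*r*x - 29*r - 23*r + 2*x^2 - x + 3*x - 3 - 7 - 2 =-56*r^2 - 52*r + 2*x^2 + x*(6*r + 2) - 12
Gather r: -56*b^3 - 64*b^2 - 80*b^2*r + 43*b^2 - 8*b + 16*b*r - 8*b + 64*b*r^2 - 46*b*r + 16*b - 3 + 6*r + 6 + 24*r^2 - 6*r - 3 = -56*b^3 - 21*b^2 + r^2*(64*b + 24) + r*(-80*b^2 - 30*b)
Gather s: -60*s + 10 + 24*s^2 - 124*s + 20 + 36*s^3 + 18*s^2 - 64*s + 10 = 36*s^3 + 42*s^2 - 248*s + 40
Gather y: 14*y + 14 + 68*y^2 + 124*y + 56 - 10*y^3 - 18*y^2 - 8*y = -10*y^3 + 50*y^2 + 130*y + 70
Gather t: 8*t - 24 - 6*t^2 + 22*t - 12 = -6*t^2 + 30*t - 36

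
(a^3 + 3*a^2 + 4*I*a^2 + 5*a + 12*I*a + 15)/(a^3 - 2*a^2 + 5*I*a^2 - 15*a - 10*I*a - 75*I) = (a - I)/(a - 5)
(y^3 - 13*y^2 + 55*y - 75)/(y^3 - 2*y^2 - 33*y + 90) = (y - 5)/(y + 6)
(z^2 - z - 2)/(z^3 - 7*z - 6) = (z - 2)/(z^2 - z - 6)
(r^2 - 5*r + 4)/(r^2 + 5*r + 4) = (r^2 - 5*r + 4)/(r^2 + 5*r + 4)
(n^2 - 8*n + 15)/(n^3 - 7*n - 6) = (n - 5)/(n^2 + 3*n + 2)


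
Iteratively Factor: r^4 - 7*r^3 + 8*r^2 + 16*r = (r + 1)*(r^3 - 8*r^2 + 16*r) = (r - 4)*(r + 1)*(r^2 - 4*r) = (r - 4)^2*(r + 1)*(r)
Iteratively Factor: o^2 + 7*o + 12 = (o + 4)*(o + 3)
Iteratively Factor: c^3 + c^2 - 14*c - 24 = (c + 3)*(c^2 - 2*c - 8) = (c + 2)*(c + 3)*(c - 4)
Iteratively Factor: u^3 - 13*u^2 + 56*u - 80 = (u - 4)*(u^2 - 9*u + 20) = (u - 5)*(u - 4)*(u - 4)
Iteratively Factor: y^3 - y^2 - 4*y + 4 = (y - 1)*(y^2 - 4) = (y - 1)*(y + 2)*(y - 2)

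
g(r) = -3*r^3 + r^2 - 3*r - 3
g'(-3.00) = -90.00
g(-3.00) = 96.00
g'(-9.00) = -750.00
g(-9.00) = 2292.00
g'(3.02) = -79.04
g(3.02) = -85.57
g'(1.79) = -28.26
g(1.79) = -22.37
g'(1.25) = -14.56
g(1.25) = -11.05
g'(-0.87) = -11.55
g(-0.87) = 2.34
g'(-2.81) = -79.68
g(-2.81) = 79.89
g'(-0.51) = -6.36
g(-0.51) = -0.81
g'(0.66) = -5.60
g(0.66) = -5.41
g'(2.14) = -39.94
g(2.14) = -34.24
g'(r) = -9*r^2 + 2*r - 3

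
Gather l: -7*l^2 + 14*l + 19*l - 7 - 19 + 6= -7*l^2 + 33*l - 20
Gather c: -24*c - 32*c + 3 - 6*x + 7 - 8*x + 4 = -56*c - 14*x + 14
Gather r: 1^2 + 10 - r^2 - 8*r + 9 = -r^2 - 8*r + 20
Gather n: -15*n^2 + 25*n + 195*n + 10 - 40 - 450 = -15*n^2 + 220*n - 480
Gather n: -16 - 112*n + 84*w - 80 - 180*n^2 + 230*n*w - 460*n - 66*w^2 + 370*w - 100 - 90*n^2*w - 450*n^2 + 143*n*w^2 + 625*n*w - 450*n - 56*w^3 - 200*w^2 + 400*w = n^2*(-90*w - 630) + n*(143*w^2 + 855*w - 1022) - 56*w^3 - 266*w^2 + 854*w - 196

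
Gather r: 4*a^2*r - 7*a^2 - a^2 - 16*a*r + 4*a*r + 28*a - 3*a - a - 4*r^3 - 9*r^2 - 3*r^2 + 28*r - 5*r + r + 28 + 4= -8*a^2 + 24*a - 4*r^3 - 12*r^2 + r*(4*a^2 - 12*a + 24) + 32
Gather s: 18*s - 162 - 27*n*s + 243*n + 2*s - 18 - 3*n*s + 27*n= 270*n + s*(20 - 30*n) - 180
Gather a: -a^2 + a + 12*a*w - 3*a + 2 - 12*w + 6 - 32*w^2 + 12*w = -a^2 + a*(12*w - 2) - 32*w^2 + 8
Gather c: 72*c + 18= 72*c + 18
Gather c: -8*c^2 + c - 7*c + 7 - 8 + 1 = -8*c^2 - 6*c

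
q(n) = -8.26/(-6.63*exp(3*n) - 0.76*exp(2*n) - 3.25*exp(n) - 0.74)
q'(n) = -8.26*(19.89*exp(3*n) + 1.52*exp(2*n) + 3.25*exp(n))/(-6.63*exp(3*n) - 0.76*exp(2*n) - 3.25*exp(n) - 0.74)^2 = (-164.2914*exp(2*n) - 12.5552*exp(n) - 26.845)*exp(n)/(6.63*exp(3*n) + 0.76*exp(2*n) + 3.25*exp(n) + 0.74)^2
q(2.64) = 0.00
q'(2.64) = -0.00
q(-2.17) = 7.30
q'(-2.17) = -2.72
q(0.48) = 0.23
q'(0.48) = -0.60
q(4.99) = 0.00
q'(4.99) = -0.00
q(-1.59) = 5.54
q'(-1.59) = -3.33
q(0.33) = 0.34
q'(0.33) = -0.83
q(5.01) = 0.00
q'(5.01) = -0.00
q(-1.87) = 6.44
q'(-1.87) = -3.06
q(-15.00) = 11.16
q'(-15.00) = 0.00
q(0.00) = 0.73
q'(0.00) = -1.57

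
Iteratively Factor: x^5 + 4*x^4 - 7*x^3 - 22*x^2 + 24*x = (x + 3)*(x^4 + x^3 - 10*x^2 + 8*x) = (x - 1)*(x + 3)*(x^3 + 2*x^2 - 8*x) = x*(x - 1)*(x + 3)*(x^2 + 2*x - 8) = x*(x - 1)*(x + 3)*(x + 4)*(x - 2)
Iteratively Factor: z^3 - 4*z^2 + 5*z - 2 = (z - 1)*(z^2 - 3*z + 2) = (z - 2)*(z - 1)*(z - 1)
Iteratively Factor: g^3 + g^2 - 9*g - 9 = (g - 3)*(g^2 + 4*g + 3) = (g - 3)*(g + 3)*(g + 1)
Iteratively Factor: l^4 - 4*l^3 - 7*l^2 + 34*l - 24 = (l + 3)*(l^3 - 7*l^2 + 14*l - 8) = (l - 1)*(l + 3)*(l^2 - 6*l + 8) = (l - 2)*(l - 1)*(l + 3)*(l - 4)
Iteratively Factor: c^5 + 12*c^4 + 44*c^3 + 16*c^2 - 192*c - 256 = (c + 4)*(c^4 + 8*c^3 + 12*c^2 - 32*c - 64) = (c + 4)^2*(c^3 + 4*c^2 - 4*c - 16) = (c + 2)*(c + 4)^2*(c^2 + 2*c - 8) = (c - 2)*(c + 2)*(c + 4)^2*(c + 4)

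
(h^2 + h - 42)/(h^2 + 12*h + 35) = (h - 6)/(h + 5)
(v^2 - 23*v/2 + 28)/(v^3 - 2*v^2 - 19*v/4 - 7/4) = 2*(v - 8)/(2*v^2 + 3*v + 1)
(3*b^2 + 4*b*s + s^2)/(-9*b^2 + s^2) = (b + s)/(-3*b + s)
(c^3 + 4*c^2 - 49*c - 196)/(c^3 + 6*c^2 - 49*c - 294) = (c + 4)/(c + 6)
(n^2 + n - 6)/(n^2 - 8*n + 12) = (n + 3)/(n - 6)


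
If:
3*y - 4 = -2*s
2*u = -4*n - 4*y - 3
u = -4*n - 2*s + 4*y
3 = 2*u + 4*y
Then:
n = -3/2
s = 25/12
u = 29/18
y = -1/18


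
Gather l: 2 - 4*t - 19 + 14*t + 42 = 10*t + 25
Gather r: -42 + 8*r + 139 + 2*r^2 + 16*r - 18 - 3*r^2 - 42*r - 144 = -r^2 - 18*r - 65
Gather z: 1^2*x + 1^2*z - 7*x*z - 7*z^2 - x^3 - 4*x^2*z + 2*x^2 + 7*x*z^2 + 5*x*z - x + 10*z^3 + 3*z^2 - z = -x^3 + 2*x^2 + 10*z^3 + z^2*(7*x - 4) + z*(-4*x^2 - 2*x)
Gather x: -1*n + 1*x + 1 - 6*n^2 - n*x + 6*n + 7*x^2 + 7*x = -6*n^2 + 5*n + 7*x^2 + x*(8 - n) + 1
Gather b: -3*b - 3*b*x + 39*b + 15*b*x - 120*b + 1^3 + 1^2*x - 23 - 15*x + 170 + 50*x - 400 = b*(12*x - 84) + 36*x - 252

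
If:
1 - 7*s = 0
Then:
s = 1/7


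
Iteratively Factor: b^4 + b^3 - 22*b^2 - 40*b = (b + 4)*(b^3 - 3*b^2 - 10*b) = (b + 2)*(b + 4)*(b^2 - 5*b) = (b - 5)*(b + 2)*(b + 4)*(b)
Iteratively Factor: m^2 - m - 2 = (m - 2)*(m + 1)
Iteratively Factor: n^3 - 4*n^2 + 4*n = (n)*(n^2 - 4*n + 4) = n*(n - 2)*(n - 2)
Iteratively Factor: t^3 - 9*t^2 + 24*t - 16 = (t - 4)*(t^2 - 5*t + 4) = (t - 4)*(t - 1)*(t - 4)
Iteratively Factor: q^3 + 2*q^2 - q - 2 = (q + 2)*(q^2 - 1) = (q + 1)*(q + 2)*(q - 1)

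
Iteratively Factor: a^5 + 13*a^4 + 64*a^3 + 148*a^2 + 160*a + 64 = (a + 4)*(a^4 + 9*a^3 + 28*a^2 + 36*a + 16) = (a + 2)*(a + 4)*(a^3 + 7*a^2 + 14*a + 8) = (a + 2)^2*(a + 4)*(a^2 + 5*a + 4) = (a + 2)^2*(a + 4)^2*(a + 1)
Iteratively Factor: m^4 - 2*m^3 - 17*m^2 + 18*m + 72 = (m + 2)*(m^3 - 4*m^2 - 9*m + 36) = (m - 3)*(m + 2)*(m^2 - m - 12) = (m - 3)*(m + 2)*(m + 3)*(m - 4)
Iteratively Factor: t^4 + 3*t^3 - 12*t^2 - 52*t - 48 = (t + 3)*(t^3 - 12*t - 16) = (t + 2)*(t + 3)*(t^2 - 2*t - 8) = (t + 2)^2*(t + 3)*(t - 4)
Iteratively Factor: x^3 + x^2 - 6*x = (x + 3)*(x^2 - 2*x) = (x - 2)*(x + 3)*(x)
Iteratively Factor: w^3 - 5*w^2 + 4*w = (w - 4)*(w^2 - w) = w*(w - 4)*(w - 1)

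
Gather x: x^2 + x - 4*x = x^2 - 3*x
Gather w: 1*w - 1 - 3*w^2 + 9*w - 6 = -3*w^2 + 10*w - 7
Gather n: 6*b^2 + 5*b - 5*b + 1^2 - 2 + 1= 6*b^2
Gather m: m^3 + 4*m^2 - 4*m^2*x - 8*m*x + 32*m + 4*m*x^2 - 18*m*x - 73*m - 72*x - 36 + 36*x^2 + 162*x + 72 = m^3 + m^2*(4 - 4*x) + m*(4*x^2 - 26*x - 41) + 36*x^2 + 90*x + 36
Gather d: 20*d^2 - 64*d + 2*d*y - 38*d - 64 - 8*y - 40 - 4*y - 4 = 20*d^2 + d*(2*y - 102) - 12*y - 108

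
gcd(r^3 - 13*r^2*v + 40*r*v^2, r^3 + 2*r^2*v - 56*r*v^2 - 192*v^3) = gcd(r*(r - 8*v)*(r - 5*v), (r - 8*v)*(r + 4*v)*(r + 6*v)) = r - 8*v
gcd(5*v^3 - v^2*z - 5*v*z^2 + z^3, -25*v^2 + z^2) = -5*v + z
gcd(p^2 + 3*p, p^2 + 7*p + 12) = p + 3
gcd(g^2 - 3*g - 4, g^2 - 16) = g - 4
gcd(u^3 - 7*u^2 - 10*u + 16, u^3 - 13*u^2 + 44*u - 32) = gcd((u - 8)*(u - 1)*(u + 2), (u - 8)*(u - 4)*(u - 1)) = u^2 - 9*u + 8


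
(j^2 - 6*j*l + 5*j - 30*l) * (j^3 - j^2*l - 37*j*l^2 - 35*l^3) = j^5 - 7*j^4*l + 5*j^4 - 31*j^3*l^2 - 35*j^3*l + 187*j^2*l^3 - 155*j^2*l^2 + 210*j*l^4 + 935*j*l^3 + 1050*l^4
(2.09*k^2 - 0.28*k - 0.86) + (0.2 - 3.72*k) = 2.09*k^2 - 4.0*k - 0.66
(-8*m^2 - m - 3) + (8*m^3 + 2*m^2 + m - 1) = 8*m^3 - 6*m^2 - 4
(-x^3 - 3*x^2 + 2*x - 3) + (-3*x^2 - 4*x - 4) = -x^3 - 6*x^2 - 2*x - 7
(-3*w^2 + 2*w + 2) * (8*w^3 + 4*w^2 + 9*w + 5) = -24*w^5 + 4*w^4 - 3*w^3 + 11*w^2 + 28*w + 10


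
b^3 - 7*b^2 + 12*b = b*(b - 4)*(b - 3)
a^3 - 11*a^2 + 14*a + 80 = (a - 8)*(a - 5)*(a + 2)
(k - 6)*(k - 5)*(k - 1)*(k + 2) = k^4 - 10*k^3 + 17*k^2 + 52*k - 60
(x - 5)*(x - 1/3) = x^2 - 16*x/3 + 5/3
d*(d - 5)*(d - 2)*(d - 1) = d^4 - 8*d^3 + 17*d^2 - 10*d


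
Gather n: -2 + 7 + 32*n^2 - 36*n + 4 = 32*n^2 - 36*n + 9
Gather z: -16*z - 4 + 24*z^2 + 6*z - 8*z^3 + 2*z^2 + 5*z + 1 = -8*z^3 + 26*z^2 - 5*z - 3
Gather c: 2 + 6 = 8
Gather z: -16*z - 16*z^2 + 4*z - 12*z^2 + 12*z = -28*z^2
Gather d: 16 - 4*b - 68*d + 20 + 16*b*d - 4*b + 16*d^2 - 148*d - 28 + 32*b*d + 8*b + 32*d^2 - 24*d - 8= 48*d^2 + d*(48*b - 240)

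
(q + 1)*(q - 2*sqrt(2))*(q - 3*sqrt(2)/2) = q^3 - 7*sqrt(2)*q^2/2 + q^2 - 7*sqrt(2)*q/2 + 6*q + 6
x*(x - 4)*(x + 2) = x^3 - 2*x^2 - 8*x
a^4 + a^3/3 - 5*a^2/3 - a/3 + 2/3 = (a - 1)*(a - 2/3)*(a + 1)^2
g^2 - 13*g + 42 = (g - 7)*(g - 6)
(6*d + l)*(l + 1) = 6*d*l + 6*d + l^2 + l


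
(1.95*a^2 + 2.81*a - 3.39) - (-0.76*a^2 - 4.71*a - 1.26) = 2.71*a^2 + 7.52*a - 2.13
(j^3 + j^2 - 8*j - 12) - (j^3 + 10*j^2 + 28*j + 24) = -9*j^2 - 36*j - 36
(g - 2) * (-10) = 20 - 10*g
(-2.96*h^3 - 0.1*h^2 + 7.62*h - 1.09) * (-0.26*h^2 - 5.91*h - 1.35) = 0.7696*h^5 + 17.5196*h^4 + 2.6058*h^3 - 44.6158*h^2 - 3.8451*h + 1.4715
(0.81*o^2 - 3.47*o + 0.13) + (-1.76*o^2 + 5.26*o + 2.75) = -0.95*o^2 + 1.79*o + 2.88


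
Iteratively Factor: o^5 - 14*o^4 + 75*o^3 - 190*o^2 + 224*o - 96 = (o - 3)*(o^4 - 11*o^3 + 42*o^2 - 64*o + 32) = (o - 3)*(o - 2)*(o^3 - 9*o^2 + 24*o - 16) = (o - 3)*(o - 2)*(o - 1)*(o^2 - 8*o + 16) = (o - 4)*(o - 3)*(o - 2)*(o - 1)*(o - 4)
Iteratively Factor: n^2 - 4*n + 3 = (n - 1)*(n - 3)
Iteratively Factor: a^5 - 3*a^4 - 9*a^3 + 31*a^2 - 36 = (a + 1)*(a^4 - 4*a^3 - 5*a^2 + 36*a - 36) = (a + 1)*(a + 3)*(a^3 - 7*a^2 + 16*a - 12) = (a - 3)*(a + 1)*(a + 3)*(a^2 - 4*a + 4) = (a - 3)*(a - 2)*(a + 1)*(a + 3)*(a - 2)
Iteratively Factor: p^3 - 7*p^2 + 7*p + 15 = (p - 5)*(p^2 - 2*p - 3) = (p - 5)*(p + 1)*(p - 3)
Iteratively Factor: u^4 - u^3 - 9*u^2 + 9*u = (u + 3)*(u^3 - 4*u^2 + 3*u) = u*(u + 3)*(u^2 - 4*u + 3) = u*(u - 1)*(u + 3)*(u - 3)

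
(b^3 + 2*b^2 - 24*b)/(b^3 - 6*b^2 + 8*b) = (b + 6)/(b - 2)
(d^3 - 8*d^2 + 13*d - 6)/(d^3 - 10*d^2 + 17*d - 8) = (d - 6)/(d - 8)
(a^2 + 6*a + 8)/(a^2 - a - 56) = (a^2 + 6*a + 8)/(a^2 - a - 56)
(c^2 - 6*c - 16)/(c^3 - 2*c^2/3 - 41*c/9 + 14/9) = 9*(c - 8)/(9*c^2 - 24*c + 7)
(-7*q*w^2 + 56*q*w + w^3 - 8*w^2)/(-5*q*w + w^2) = (7*q*w - 56*q - w^2 + 8*w)/(5*q - w)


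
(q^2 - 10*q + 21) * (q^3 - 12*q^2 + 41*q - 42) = q^5 - 22*q^4 + 182*q^3 - 704*q^2 + 1281*q - 882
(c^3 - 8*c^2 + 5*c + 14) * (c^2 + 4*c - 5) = c^5 - 4*c^4 - 32*c^3 + 74*c^2 + 31*c - 70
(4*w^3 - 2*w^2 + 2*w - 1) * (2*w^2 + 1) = 8*w^5 - 4*w^4 + 8*w^3 - 4*w^2 + 2*w - 1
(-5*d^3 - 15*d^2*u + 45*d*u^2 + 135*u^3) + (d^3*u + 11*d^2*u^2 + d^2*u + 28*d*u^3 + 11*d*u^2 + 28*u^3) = d^3*u - 5*d^3 + 11*d^2*u^2 - 14*d^2*u + 28*d*u^3 + 56*d*u^2 + 163*u^3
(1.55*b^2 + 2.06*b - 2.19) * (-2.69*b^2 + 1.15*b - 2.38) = -4.1695*b^4 - 3.7589*b^3 + 4.5711*b^2 - 7.4213*b + 5.2122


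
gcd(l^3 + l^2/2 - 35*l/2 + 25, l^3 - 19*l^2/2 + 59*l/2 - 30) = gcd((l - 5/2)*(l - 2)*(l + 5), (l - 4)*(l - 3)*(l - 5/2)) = l - 5/2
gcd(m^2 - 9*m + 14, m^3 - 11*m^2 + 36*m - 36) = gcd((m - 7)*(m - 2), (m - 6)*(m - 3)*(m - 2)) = m - 2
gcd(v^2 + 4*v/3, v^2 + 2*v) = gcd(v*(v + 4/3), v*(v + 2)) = v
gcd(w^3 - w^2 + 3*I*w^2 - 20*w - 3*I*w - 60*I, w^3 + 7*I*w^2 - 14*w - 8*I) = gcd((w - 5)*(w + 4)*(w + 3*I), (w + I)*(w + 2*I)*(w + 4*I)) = 1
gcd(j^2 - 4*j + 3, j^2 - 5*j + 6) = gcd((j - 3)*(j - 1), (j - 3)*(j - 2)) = j - 3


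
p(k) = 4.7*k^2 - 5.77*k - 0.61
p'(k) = 9.4*k - 5.77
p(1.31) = -0.10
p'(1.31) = 6.54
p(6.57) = 164.36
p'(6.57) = 55.99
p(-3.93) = 94.66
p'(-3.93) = -42.71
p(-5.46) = 171.01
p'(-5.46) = -57.09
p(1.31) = -0.10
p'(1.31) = 6.54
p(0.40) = -2.17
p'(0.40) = -2.01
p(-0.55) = 3.99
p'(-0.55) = -10.94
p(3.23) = 29.79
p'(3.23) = 24.59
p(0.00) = -0.61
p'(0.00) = -5.77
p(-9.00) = 432.02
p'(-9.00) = -90.37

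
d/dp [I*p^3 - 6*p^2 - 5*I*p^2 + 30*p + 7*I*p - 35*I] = 3*I*p^2 - 12*p - 10*I*p + 30 + 7*I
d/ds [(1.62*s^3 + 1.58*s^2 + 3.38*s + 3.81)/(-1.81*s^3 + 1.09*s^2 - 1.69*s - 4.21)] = (-1.77635683940025e-15*s^5 + 4.6256*s^4 + 6.76*s^3 - 6.1267*s^2 - 21.6094*s - 7.7909)/(3.2761*s^6 - 3.9458*s^5 + 7.3059*s^4 + 11.556*s^3 - 6.3217*s^2 + 14.2298*s + 17.7241)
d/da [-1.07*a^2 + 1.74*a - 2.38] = 1.74 - 2.14*a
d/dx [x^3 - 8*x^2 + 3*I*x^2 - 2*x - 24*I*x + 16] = 3*x^2 + x*(-16 + 6*I) - 2 - 24*I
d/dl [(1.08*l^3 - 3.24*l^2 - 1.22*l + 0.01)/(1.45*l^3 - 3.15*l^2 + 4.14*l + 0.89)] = (8.88178419700125e-16*l^5 + 1.296*l^4 + 12.4804*l^3 - 14.4165*l^2 - 5.7042*l - 1.1272)/(2.1025*l^6 - 9.135*l^5 + 21.9285*l^4 - 23.501*l^3 + 11.5326*l^2 + 7.3692*l + 0.7921)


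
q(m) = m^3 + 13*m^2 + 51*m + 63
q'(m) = 3*m^2 + 26*m + 51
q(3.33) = 413.91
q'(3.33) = 170.85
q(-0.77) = 30.98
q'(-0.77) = 32.76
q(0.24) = 76.00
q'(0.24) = 57.41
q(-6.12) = 8.57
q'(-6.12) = 4.24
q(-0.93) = 26.01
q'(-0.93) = 29.41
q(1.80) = 202.75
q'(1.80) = 107.52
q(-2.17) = 3.33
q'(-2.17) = 8.71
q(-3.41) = 0.60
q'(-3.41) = -2.78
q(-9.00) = -72.00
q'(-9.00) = 60.00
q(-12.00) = -405.00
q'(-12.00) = 171.00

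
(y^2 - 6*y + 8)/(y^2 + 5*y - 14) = (y - 4)/(y + 7)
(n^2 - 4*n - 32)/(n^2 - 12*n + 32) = (n + 4)/(n - 4)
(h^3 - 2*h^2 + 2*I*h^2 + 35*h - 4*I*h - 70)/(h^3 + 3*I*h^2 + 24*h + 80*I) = (h^2 + h*(-2 + 7*I) - 14*I)/(h^2 + 8*I*h - 16)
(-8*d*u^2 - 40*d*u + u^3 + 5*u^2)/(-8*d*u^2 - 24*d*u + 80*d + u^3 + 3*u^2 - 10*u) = u/(u - 2)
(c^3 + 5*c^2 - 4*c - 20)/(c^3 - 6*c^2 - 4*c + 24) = (c + 5)/(c - 6)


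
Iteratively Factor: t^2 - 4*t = (t)*(t - 4)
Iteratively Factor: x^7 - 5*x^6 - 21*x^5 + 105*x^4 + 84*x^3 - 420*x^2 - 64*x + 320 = (x - 1)*(x^6 - 4*x^5 - 25*x^4 + 80*x^3 + 164*x^2 - 256*x - 320) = (x - 1)*(x + 1)*(x^5 - 5*x^4 - 20*x^3 + 100*x^2 + 64*x - 320) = (x - 1)*(x + 1)*(x + 2)*(x^4 - 7*x^3 - 6*x^2 + 112*x - 160) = (x - 4)*(x - 1)*(x + 1)*(x + 2)*(x^3 - 3*x^2 - 18*x + 40) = (x - 4)*(x - 1)*(x + 1)*(x + 2)*(x + 4)*(x^2 - 7*x + 10) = (x - 4)*(x - 2)*(x - 1)*(x + 1)*(x + 2)*(x + 4)*(x - 5)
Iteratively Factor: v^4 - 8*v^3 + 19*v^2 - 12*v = (v - 3)*(v^3 - 5*v^2 + 4*v) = v*(v - 3)*(v^2 - 5*v + 4) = v*(v - 4)*(v - 3)*(v - 1)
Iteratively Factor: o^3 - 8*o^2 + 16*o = (o - 4)*(o^2 - 4*o) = (o - 4)^2*(o)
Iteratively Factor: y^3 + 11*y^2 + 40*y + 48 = (y + 3)*(y^2 + 8*y + 16) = (y + 3)*(y + 4)*(y + 4)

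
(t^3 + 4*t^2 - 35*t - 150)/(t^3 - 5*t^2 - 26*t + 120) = (t + 5)/(t - 4)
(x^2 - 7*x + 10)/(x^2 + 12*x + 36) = (x^2 - 7*x + 10)/(x^2 + 12*x + 36)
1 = 1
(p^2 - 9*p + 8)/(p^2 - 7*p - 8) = (p - 1)/(p + 1)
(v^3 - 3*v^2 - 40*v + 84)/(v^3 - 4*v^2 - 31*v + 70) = (v + 6)/(v + 5)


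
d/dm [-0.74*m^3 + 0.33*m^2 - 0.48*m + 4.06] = -2.22*m^2 + 0.66*m - 0.48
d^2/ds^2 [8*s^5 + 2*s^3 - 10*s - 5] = 160*s^3 + 12*s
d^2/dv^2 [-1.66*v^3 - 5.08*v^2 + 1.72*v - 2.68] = -9.96*v - 10.16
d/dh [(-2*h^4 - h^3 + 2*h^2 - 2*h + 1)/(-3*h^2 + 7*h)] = (12*h^5 - 39*h^4 - 14*h^3 + 8*h^2 + 6*h - 7)/(h^2*(9*h^2 - 42*h + 49))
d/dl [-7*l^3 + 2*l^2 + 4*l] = -21*l^2 + 4*l + 4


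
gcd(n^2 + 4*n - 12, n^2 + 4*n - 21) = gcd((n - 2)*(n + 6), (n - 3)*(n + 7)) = 1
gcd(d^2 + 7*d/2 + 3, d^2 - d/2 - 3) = d + 3/2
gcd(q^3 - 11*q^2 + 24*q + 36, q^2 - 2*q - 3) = q + 1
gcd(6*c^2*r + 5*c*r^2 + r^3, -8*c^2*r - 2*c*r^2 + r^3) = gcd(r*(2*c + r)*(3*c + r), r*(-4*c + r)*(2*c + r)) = 2*c*r + r^2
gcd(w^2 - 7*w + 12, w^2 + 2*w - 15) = w - 3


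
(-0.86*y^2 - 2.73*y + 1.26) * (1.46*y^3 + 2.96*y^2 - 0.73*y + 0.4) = -1.2556*y^5 - 6.5314*y^4 - 5.6134*y^3 + 5.3785*y^2 - 2.0118*y + 0.504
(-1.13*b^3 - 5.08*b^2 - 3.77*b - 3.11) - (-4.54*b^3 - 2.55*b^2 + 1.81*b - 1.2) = 3.41*b^3 - 2.53*b^2 - 5.58*b - 1.91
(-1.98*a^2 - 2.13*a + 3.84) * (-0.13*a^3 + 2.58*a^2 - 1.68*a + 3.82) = 0.2574*a^5 - 4.8315*a^4 - 2.6682*a^3 + 5.922*a^2 - 14.5878*a + 14.6688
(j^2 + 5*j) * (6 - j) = -j^3 + j^2 + 30*j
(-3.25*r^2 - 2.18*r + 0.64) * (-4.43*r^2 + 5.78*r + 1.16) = 14.3975*r^4 - 9.1276*r^3 - 19.2056*r^2 + 1.1704*r + 0.7424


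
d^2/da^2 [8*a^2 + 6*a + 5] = 16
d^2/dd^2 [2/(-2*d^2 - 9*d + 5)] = 4*(4*d^2 + 18*d - (4*d + 9)^2 - 10)/(2*d^2 + 9*d - 5)^3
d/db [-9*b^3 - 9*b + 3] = -27*b^2 - 9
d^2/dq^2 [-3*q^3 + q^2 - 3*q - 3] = 2 - 18*q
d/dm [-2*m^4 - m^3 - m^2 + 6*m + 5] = -8*m^3 - 3*m^2 - 2*m + 6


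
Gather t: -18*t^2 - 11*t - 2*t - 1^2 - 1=-18*t^2 - 13*t - 2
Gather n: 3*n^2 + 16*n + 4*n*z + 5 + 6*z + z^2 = 3*n^2 + n*(4*z + 16) + z^2 + 6*z + 5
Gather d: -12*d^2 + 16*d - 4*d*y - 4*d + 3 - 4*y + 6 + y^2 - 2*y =-12*d^2 + d*(12 - 4*y) + y^2 - 6*y + 9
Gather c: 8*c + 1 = 8*c + 1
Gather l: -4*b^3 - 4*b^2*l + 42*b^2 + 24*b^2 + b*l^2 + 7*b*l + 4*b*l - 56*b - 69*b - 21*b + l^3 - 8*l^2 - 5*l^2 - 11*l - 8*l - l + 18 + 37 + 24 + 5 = -4*b^3 + 66*b^2 - 146*b + l^3 + l^2*(b - 13) + l*(-4*b^2 + 11*b - 20) + 84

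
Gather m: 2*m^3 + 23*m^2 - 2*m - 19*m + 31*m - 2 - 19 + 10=2*m^3 + 23*m^2 + 10*m - 11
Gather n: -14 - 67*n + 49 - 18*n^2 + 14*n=-18*n^2 - 53*n + 35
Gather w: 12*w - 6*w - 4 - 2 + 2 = 6*w - 4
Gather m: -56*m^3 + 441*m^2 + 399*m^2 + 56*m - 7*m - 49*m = -56*m^3 + 840*m^2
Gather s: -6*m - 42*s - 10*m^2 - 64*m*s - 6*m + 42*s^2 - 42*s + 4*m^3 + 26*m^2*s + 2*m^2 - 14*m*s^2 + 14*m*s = 4*m^3 - 8*m^2 - 12*m + s^2*(42 - 14*m) + s*(26*m^2 - 50*m - 84)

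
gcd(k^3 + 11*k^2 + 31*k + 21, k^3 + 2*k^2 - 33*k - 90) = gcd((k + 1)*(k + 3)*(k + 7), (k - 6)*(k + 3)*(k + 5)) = k + 3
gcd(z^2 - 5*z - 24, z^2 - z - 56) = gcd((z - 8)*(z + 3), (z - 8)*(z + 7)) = z - 8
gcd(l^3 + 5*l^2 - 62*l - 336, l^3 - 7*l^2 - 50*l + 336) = l^2 - l - 56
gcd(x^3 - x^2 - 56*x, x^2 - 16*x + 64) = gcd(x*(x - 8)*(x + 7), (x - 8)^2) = x - 8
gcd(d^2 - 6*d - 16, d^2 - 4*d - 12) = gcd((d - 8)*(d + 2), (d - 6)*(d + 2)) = d + 2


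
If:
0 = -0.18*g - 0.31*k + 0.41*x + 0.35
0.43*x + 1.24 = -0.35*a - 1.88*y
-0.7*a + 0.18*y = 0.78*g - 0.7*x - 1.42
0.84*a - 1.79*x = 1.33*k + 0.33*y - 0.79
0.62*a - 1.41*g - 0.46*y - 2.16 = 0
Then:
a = 2.30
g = -0.13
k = 1.77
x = 0.42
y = -1.18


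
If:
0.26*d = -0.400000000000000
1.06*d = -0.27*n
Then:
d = -1.54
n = 6.04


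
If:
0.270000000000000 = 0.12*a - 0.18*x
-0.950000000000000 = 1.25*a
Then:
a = -0.76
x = -2.01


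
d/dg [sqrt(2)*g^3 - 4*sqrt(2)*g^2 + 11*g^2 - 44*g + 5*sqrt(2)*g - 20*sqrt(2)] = 3*sqrt(2)*g^2 - 8*sqrt(2)*g + 22*g - 44 + 5*sqrt(2)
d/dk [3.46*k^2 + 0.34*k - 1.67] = 6.92*k + 0.34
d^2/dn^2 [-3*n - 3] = 0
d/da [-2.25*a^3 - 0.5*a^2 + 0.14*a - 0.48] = -6.75*a^2 - 1.0*a + 0.14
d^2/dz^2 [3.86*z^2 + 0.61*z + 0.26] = 7.72000000000000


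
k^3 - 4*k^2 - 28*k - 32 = (k - 8)*(k + 2)^2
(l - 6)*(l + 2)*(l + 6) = l^3 + 2*l^2 - 36*l - 72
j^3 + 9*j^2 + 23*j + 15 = (j + 1)*(j + 3)*(j + 5)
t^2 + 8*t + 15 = (t + 3)*(t + 5)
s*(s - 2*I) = s^2 - 2*I*s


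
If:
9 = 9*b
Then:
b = 1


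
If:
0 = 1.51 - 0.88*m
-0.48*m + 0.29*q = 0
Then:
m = 1.72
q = 2.84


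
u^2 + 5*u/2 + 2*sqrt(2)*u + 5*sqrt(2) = (u + 5/2)*(u + 2*sqrt(2))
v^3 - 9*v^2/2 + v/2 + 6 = (v - 4)*(v - 3/2)*(v + 1)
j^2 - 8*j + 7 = (j - 7)*(j - 1)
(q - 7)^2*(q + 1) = q^3 - 13*q^2 + 35*q + 49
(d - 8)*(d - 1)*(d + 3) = d^3 - 6*d^2 - 19*d + 24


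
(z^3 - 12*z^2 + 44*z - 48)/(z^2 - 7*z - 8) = (-z^3 + 12*z^2 - 44*z + 48)/(-z^2 + 7*z + 8)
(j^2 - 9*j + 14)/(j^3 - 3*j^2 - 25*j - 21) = (j - 2)/(j^2 + 4*j + 3)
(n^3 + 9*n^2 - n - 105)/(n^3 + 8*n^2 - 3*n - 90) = (n + 7)/(n + 6)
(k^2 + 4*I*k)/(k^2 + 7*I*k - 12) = k/(k + 3*I)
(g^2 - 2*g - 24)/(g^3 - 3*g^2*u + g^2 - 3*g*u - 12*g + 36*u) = (6 - g)/(-g^2 + 3*g*u + 3*g - 9*u)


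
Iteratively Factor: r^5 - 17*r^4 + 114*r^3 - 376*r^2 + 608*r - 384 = (r - 3)*(r^4 - 14*r^3 + 72*r^2 - 160*r + 128) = (r - 3)*(r - 2)*(r^3 - 12*r^2 + 48*r - 64) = (r - 4)*(r - 3)*(r - 2)*(r^2 - 8*r + 16) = (r - 4)^2*(r - 3)*(r - 2)*(r - 4)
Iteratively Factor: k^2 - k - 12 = (k - 4)*(k + 3)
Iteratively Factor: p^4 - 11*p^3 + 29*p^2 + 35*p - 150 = (p + 2)*(p^3 - 13*p^2 + 55*p - 75) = (p - 5)*(p + 2)*(p^2 - 8*p + 15) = (p - 5)^2*(p + 2)*(p - 3)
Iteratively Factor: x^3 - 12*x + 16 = (x - 2)*(x^2 + 2*x - 8) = (x - 2)*(x + 4)*(x - 2)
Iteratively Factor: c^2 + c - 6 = (c + 3)*(c - 2)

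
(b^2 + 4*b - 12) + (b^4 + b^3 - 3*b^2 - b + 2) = b^4 + b^3 - 2*b^2 + 3*b - 10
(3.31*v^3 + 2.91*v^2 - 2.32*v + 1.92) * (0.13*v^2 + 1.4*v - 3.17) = 0.4303*v^5 + 5.0123*v^4 - 6.7203*v^3 - 12.2231*v^2 + 10.0424*v - 6.0864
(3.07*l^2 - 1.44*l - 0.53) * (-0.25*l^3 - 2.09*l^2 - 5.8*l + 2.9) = -0.7675*l^5 - 6.0563*l^4 - 14.6639*l^3 + 18.3627*l^2 - 1.102*l - 1.537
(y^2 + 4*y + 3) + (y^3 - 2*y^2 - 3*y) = y^3 - y^2 + y + 3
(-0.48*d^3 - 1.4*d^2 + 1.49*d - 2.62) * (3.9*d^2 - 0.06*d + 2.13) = -1.872*d^5 - 5.4312*d^4 + 4.8726*d^3 - 13.2894*d^2 + 3.3309*d - 5.5806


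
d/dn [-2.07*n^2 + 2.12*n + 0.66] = 2.12 - 4.14*n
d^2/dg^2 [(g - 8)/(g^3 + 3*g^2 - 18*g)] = 6*(g*(g^2 + 3*g - 18)*(-g^2 - 2*g - (g - 8)*(g + 1) + 6) + 3*(g - 8)*(g^2 + 2*g - 6)^2)/(g^3*(g^2 + 3*g - 18)^3)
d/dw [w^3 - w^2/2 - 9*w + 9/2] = 3*w^2 - w - 9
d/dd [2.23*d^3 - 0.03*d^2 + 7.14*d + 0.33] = 6.69*d^2 - 0.06*d + 7.14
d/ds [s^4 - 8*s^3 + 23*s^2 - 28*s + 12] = 4*s^3 - 24*s^2 + 46*s - 28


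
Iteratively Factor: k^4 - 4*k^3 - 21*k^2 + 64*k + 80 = (k - 4)*(k^3 - 21*k - 20) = (k - 5)*(k - 4)*(k^2 + 5*k + 4) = (k - 5)*(k - 4)*(k + 1)*(k + 4)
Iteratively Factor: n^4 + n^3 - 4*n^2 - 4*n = (n - 2)*(n^3 + 3*n^2 + 2*n) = n*(n - 2)*(n^2 + 3*n + 2) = n*(n - 2)*(n + 1)*(n + 2)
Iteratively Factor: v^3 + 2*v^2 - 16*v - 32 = (v + 2)*(v^2 - 16) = (v + 2)*(v + 4)*(v - 4)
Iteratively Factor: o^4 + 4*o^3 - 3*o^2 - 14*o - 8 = (o + 1)*(o^3 + 3*o^2 - 6*o - 8) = (o + 1)*(o + 4)*(o^2 - o - 2) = (o - 2)*(o + 1)*(o + 4)*(o + 1)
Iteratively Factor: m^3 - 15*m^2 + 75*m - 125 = (m - 5)*(m^2 - 10*m + 25) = (m - 5)^2*(m - 5)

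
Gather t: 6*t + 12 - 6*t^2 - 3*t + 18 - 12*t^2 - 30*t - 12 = -18*t^2 - 27*t + 18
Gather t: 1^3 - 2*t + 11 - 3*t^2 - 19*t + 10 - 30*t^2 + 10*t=-33*t^2 - 11*t + 22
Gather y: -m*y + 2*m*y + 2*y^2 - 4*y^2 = m*y - 2*y^2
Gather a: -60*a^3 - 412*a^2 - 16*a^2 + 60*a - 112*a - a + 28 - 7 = -60*a^3 - 428*a^2 - 53*a + 21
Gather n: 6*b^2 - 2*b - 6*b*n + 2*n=6*b^2 - 2*b + n*(2 - 6*b)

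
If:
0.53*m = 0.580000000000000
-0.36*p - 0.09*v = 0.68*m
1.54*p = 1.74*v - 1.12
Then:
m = 1.09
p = -1.82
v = -0.97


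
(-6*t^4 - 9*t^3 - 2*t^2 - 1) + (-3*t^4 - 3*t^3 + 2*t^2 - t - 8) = -9*t^4 - 12*t^3 - t - 9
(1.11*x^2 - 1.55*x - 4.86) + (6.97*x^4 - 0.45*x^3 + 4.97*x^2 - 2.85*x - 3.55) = 6.97*x^4 - 0.45*x^3 + 6.08*x^2 - 4.4*x - 8.41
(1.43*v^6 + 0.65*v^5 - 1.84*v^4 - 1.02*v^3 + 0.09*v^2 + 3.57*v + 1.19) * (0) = 0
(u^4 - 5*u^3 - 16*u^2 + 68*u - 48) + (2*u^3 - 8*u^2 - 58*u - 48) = u^4 - 3*u^3 - 24*u^2 + 10*u - 96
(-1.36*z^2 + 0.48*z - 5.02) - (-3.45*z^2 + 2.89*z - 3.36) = 2.09*z^2 - 2.41*z - 1.66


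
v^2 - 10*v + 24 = (v - 6)*(v - 4)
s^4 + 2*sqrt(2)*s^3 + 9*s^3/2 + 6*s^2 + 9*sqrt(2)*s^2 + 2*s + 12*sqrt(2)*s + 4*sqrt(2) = (s + 1/2)*(s + 2)^2*(s + 2*sqrt(2))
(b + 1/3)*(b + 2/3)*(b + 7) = b^3 + 8*b^2 + 65*b/9 + 14/9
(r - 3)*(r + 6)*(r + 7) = r^3 + 10*r^2 + 3*r - 126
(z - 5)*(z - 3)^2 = z^3 - 11*z^2 + 39*z - 45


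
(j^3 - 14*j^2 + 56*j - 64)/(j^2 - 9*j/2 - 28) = 2*(j^2 - 6*j + 8)/(2*j + 7)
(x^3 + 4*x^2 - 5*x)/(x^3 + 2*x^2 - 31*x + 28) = x*(x + 5)/(x^2 + 3*x - 28)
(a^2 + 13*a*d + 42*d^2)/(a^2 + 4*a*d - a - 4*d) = (a^2 + 13*a*d + 42*d^2)/(a^2 + 4*a*d - a - 4*d)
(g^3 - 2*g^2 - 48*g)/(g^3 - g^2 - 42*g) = (g - 8)/(g - 7)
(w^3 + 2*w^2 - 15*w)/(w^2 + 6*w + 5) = w*(w - 3)/(w + 1)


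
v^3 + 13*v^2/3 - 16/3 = (v - 1)*(v + 4/3)*(v + 4)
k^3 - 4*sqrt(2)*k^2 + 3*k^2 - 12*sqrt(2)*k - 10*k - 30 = (k + 3)*(k - 5*sqrt(2))*(k + sqrt(2))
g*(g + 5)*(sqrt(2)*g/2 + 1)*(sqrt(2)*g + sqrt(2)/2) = g^4 + sqrt(2)*g^3 + 11*g^3/2 + 5*g^2/2 + 11*sqrt(2)*g^2/2 + 5*sqrt(2)*g/2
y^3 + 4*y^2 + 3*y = y*(y + 1)*(y + 3)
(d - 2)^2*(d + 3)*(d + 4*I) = d^4 - d^3 + 4*I*d^3 - 8*d^2 - 4*I*d^2 + 12*d - 32*I*d + 48*I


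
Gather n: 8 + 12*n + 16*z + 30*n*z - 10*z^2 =n*(30*z + 12) - 10*z^2 + 16*z + 8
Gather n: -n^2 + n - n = -n^2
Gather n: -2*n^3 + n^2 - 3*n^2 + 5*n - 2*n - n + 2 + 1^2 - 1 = -2*n^3 - 2*n^2 + 2*n + 2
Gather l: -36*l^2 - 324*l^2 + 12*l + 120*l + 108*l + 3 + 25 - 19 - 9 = -360*l^2 + 240*l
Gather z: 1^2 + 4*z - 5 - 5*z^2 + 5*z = -5*z^2 + 9*z - 4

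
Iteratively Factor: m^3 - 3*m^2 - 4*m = (m - 4)*(m^2 + m) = (m - 4)*(m + 1)*(m)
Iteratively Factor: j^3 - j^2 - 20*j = (j - 5)*(j^2 + 4*j) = j*(j - 5)*(j + 4)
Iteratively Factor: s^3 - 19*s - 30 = (s + 2)*(s^2 - 2*s - 15) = (s - 5)*(s + 2)*(s + 3)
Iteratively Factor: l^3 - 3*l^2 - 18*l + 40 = (l - 5)*(l^2 + 2*l - 8) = (l - 5)*(l - 2)*(l + 4)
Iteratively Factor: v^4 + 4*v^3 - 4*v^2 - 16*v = (v + 2)*(v^3 + 2*v^2 - 8*v) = v*(v + 2)*(v^2 + 2*v - 8) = v*(v + 2)*(v + 4)*(v - 2)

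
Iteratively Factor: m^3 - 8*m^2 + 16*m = (m - 4)*(m^2 - 4*m) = m*(m - 4)*(m - 4)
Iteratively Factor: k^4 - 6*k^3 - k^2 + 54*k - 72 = (k - 4)*(k^3 - 2*k^2 - 9*k + 18) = (k - 4)*(k - 3)*(k^2 + k - 6) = (k - 4)*(k - 3)*(k - 2)*(k + 3)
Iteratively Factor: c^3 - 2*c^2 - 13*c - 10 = (c + 1)*(c^2 - 3*c - 10) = (c + 1)*(c + 2)*(c - 5)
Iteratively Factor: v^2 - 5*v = (v - 5)*(v)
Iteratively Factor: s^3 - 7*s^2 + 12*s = (s - 3)*(s^2 - 4*s) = (s - 4)*(s - 3)*(s)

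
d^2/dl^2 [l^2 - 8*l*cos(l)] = 8*l*cos(l) + 16*sin(l) + 2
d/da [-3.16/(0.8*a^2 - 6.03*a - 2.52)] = (5.056*a - 19.0548)/(-0.8*a^2 + 6.03*a + 2.52)^2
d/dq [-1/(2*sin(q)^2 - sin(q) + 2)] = (4*sin(q) - 1)*cos(q)/(-sin(q) - cos(2*q) + 3)^2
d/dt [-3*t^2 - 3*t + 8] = -6*t - 3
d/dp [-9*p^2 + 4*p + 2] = 4 - 18*p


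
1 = 1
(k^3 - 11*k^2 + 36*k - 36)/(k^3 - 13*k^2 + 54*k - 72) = (k - 2)/(k - 4)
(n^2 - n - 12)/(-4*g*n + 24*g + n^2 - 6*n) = (-n^2 + n + 12)/(4*g*n - 24*g - n^2 + 6*n)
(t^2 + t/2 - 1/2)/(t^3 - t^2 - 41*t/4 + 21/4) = 2*(t + 1)/(2*t^2 - t - 21)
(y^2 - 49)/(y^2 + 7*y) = (y - 7)/y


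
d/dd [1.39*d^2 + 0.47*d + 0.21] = 2.78*d + 0.47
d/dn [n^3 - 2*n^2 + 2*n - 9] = 3*n^2 - 4*n + 2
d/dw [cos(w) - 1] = -sin(w)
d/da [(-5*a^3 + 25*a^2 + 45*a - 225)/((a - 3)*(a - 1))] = 5*(-a^2 + 2*a - 17)/(a^2 - 2*a + 1)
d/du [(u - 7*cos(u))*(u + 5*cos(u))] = 2*u*sin(u) + 2*u + 35*sin(2*u) - 2*cos(u)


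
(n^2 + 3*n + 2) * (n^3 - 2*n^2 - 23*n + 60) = n^5 + n^4 - 27*n^3 - 13*n^2 + 134*n + 120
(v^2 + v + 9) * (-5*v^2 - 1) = -5*v^4 - 5*v^3 - 46*v^2 - v - 9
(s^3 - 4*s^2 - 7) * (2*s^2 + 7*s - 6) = 2*s^5 - s^4 - 34*s^3 + 10*s^2 - 49*s + 42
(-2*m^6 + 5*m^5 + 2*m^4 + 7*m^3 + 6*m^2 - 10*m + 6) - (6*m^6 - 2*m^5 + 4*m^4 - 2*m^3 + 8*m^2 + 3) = -8*m^6 + 7*m^5 - 2*m^4 + 9*m^3 - 2*m^2 - 10*m + 3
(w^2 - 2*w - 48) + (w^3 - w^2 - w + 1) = w^3 - 3*w - 47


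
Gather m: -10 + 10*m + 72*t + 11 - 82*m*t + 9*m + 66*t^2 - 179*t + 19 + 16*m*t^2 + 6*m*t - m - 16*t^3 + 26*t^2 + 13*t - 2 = m*(16*t^2 - 76*t + 18) - 16*t^3 + 92*t^2 - 94*t + 18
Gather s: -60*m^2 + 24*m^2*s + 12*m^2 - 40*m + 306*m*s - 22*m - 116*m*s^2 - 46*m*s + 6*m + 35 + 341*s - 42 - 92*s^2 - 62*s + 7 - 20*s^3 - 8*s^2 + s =-48*m^2 - 56*m - 20*s^3 + s^2*(-116*m - 100) + s*(24*m^2 + 260*m + 280)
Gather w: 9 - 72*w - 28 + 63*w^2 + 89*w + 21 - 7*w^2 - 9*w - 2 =56*w^2 + 8*w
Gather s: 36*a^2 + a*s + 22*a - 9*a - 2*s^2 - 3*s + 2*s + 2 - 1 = 36*a^2 + 13*a - 2*s^2 + s*(a - 1) + 1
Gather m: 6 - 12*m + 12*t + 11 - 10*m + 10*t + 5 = -22*m + 22*t + 22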